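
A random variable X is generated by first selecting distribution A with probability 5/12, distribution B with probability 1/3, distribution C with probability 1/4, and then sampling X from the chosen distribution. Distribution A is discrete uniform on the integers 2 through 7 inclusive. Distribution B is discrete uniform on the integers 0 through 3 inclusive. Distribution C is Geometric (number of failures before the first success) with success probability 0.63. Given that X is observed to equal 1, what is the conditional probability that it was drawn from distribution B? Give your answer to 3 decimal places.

0.588

Likelihoods P(X=1 | ·): A: 0; B: 0.25; C: 0.2331.
Posterior ∝ prior × likelihood. Numerator for B: 0.333333·0.25 = 0.0833333.
Normalizing constant: 0.416667·0 + 0.333333·0.25 + 0.25·0.2331 = 0.141608.
P(B | observation) = 0.0833333 / 0.141608 = 0.588478.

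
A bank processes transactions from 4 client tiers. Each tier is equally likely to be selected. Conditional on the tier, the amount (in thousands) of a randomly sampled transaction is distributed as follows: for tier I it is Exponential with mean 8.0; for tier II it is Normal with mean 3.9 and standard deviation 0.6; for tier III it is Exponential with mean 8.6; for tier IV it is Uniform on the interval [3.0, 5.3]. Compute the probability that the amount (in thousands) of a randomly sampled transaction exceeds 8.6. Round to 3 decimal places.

Conditional on each tier, P(X > 8.6): I: 0.341298; II: 2.44249e-15; III: 0.367879; IV: 0.
By total probability, P(X > 8.6) = 0.25·0.341298 + 0.25·2.44249e-15 + 0.25·0.367879 + 0.25·0 = 0.177294.

0.177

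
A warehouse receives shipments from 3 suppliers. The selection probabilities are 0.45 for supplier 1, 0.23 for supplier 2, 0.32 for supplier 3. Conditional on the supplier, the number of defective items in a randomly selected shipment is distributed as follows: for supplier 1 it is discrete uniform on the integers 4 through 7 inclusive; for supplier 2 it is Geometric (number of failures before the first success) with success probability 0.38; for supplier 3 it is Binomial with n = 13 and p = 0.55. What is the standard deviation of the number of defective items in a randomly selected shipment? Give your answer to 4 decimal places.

2.6004

Per component, 1: μ=5.5, E[X²]=31.5; 2: μ=1.63158, E[X²]=6.95568; 3: μ=7.15, E[X²]=54.34.
E[X] = 0.45·5.5 + 0.23·1.63158 + 0.32·7.15 = 5.13826.
E[X²] = 0.45·31.5 + 0.23·6.95568 + 0.32·54.34 = 33.1636.
Var(X) = E[X²] − (E[X])² = 33.1636 − 26.4017 = 6.76186.
SD(X) = √6.76186 = 2.60036.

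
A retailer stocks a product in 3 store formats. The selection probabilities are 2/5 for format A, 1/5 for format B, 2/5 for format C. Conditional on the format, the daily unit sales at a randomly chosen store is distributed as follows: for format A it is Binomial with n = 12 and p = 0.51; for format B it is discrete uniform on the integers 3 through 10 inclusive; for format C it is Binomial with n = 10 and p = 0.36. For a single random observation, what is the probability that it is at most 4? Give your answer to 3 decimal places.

Conditional on each format, P(X ≤ 4): A: 0.175094; B: 0.25; C: 0.729158.
By total probability, P(X ≤ 4) = 0.4·0.175094 + 0.2·0.25 + 0.4·0.729158 = 0.411701.

0.412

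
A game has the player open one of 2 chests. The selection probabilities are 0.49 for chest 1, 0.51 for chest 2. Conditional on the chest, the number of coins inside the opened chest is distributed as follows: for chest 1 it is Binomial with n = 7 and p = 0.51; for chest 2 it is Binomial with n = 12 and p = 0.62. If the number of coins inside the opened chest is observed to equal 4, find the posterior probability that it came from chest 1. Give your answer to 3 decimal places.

0.894

Likelihoods P(X=4 | ·): 1: 0.278572; 2: 0.031801.
Posterior ∝ prior × likelihood. Numerator for 1: 0.49·0.278572 = 0.1365.
Normalizing constant: 0.49·0.278572 + 0.51·0.031801 = 0.152719.
P(1 | observation) = 0.1365 / 0.152719 = 0.893801.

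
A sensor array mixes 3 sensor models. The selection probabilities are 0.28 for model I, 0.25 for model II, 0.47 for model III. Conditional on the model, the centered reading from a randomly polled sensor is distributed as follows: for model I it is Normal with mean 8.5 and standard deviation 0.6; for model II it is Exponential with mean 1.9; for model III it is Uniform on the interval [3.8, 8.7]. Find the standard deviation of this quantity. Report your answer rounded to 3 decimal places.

Per component, I: μ=8.5, E[X²]=72.61; II: μ=1.9, E[X²]=7.22; III: μ=6.25, E[X²]=41.0633.
E[X] = 0.28·8.5 + 0.25·1.9 + 0.47·6.25 = 5.7925.
E[X²] = 0.28·72.61 + 0.25·7.22 + 0.47·41.0633 = 41.4356.
Var(X) = E[X²] − (E[X])² = 41.4356 − 33.5531 = 7.88251.
SD(X) = √7.88251 = 2.80758.

2.808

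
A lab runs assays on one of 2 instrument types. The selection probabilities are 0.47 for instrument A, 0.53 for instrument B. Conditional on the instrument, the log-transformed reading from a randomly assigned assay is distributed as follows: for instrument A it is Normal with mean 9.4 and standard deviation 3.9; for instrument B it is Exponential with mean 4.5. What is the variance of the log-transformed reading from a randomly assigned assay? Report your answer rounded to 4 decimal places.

23.8621

Per component, A: μ=9.4, E[X²]=103.57; B: μ=4.5, E[X²]=40.5.
E[X] = 0.47·9.4 + 0.53·4.5 = 6.803.
E[X²] = 0.47·103.57 + 0.53·40.5 = 70.1429.
Var(X) = E[X²] − (E[X])² = 70.1429 − 46.2808 = 23.8621.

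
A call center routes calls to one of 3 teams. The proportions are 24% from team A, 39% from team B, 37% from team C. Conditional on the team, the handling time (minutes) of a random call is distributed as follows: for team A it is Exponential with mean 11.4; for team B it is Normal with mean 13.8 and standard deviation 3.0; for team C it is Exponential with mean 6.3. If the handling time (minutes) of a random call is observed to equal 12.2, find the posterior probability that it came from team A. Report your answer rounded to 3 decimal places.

0.119

Likelihoods f(12.2 | ·): A: 0.0300832; B: 0.115351; C: 0.0228899.
Posterior ∝ prior × likelihood. Numerator for A: 0.24·0.0300832 = 0.00721997.
Normalizing constant: 0.24·0.0300832 + 0.39·0.115351 + 0.37·0.0228899 = 0.0606763.
P(A | observation) = 0.00721997 / 0.0606763 = 0.118992.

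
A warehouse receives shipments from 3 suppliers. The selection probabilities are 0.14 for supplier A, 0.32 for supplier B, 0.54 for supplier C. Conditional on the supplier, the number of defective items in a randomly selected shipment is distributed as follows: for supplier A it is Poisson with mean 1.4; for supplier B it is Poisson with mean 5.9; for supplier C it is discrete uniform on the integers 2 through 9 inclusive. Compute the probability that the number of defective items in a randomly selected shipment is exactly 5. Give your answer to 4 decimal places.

Conditional on each supplier, P(X = 5): A: 0.0110521; B: 0.163208; C: 0.125.
By total probability, P(X = 5) = 0.14·0.0110521 + 0.32·0.163208 + 0.54·0.125 = 0.121274.

0.1213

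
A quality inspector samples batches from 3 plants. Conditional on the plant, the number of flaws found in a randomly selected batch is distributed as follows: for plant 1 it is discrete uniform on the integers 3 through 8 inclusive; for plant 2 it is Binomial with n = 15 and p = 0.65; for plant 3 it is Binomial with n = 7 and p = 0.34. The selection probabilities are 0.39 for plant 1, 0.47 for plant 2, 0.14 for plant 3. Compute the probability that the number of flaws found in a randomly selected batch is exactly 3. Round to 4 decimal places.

0.1017

Conditional on each plant, P(X = 3): 1: 0.166667; 2: 0.000422248; 3: 0.261024.
By total probability, P(X = 3) = 0.39·0.166667 + 0.47·0.000422248 + 0.14·0.261024 = 0.101742.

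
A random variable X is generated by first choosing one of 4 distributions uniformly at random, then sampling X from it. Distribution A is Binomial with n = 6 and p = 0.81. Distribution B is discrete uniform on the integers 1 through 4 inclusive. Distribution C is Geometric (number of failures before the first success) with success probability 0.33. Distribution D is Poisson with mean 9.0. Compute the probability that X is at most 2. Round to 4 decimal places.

Conditional on each component, P(X ≤ 2): A: 0.014076; B: 0.5; C: 0.699237; D: 0.0062322.
By total probability, P(X ≤ 2) = 0.25·0.014076 + 0.25·0.5 + 0.25·0.699237 + 0.25·0.0062322 = 0.304886.

0.3049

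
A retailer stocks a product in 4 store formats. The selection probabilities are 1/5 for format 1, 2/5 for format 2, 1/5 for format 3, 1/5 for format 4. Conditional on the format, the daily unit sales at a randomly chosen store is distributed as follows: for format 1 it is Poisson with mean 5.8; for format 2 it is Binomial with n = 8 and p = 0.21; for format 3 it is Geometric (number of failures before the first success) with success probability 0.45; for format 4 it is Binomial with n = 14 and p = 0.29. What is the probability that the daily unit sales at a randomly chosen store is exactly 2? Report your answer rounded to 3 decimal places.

0.183

Conditional on each format, P(X = 2): 1: 0.0509235; 2: 0.300164; 3: 0.136125; 4: 0.125585.
By total probability, P(X = 2) = 0.2·0.0509235 + 0.4·0.300164 + 0.2·0.136125 + 0.2·0.125585 = 0.182592.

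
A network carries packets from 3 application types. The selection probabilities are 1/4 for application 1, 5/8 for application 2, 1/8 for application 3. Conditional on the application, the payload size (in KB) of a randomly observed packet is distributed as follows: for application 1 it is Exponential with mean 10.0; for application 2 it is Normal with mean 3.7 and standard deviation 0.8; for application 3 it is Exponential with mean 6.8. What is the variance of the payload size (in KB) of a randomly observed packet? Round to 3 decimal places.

Per component, 1: μ=10, E[X²]=200; 2: μ=3.7, E[X²]=14.33; 3: μ=6.8, E[X²]=92.48.
E[X] = 0.25·10 + 0.625·3.7 + 0.125·6.8 = 5.6625.
E[X²] = 0.25·200 + 0.625·14.33 + 0.125·92.48 = 70.5162.
Var(X) = E[X²] − (E[X])² = 70.5162 − 32.0639 = 38.4523.

38.452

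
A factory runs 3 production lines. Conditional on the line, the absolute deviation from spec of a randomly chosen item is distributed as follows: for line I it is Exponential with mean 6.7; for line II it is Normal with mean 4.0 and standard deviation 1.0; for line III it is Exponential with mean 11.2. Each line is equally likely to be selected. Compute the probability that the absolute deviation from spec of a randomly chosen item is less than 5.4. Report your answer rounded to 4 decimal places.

Conditional on each line, P(X < 5.4): I: 0.553346; II: 0.919243; III: 0.382541.
By total probability, P(X < 5.4) = 0.333333·0.553346 + 0.333333·0.919243 + 0.333333·0.382541 = 0.618377.

0.6184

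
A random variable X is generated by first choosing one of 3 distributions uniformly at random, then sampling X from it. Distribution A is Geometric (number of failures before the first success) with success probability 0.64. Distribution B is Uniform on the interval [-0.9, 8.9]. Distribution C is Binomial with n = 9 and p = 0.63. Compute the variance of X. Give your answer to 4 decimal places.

Per component, A: μ=0.5625, E[X²]=1.19531; B: μ=4, E[X²]=24.0033; C: μ=5.67, E[X²]=34.2468.
E[X] = 0.333333·0.5625 + 0.333333·4 + 0.333333·5.67 = 3.41083.
E[X²] = 0.333333·1.19531 + 0.333333·24.0033 + 0.333333·34.2468 = 19.8151.
Var(X) = E[X²] − (E[X])² = 19.8151 − 11.6338 = 8.18136.

8.1814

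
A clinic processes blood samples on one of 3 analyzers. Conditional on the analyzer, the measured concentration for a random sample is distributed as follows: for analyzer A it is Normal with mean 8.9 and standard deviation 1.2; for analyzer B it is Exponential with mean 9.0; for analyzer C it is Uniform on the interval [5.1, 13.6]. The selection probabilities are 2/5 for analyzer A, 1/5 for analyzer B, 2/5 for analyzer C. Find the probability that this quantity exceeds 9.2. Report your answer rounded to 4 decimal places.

Conditional on each analyzer, P(X > 9.2): A: 0.401294; B: 0.359795; C: 0.517647.
By total probability, P(X > 9.2) = 0.4·0.401294 + 0.2·0.359795 + 0.4·0.517647 = 0.439535.

0.4395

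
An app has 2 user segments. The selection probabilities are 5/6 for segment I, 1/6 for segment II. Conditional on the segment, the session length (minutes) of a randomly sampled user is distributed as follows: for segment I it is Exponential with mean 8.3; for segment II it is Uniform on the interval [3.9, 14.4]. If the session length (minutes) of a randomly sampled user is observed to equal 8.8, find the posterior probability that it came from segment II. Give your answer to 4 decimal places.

Likelihoods f(8.8 | ·): I: 0.0417316; II: 0.0952381.
Posterior ∝ prior × likelihood. Numerator for II: 0.166667·0.0952381 = 0.015873.
Normalizing constant: 0.833333·0.0417316 + 0.166667·0.0952381 = 0.0506494.
P(II | observation) = 0.015873 / 0.0506494 = 0.31339.

0.3134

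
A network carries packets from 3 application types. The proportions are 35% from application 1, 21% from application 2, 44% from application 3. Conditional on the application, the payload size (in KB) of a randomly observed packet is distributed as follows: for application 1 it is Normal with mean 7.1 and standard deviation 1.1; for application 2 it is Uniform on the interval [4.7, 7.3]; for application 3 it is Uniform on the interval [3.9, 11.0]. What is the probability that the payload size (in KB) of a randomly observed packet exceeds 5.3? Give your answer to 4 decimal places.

0.8470

Conditional on each application, P(X > 5.3): 1: 0.949118; 2: 0.769231; 3: 0.802817.
By total probability, P(X > 5.3) = 0.35·0.949118 + 0.21·0.769231 + 0.44·0.802817 = 0.846969.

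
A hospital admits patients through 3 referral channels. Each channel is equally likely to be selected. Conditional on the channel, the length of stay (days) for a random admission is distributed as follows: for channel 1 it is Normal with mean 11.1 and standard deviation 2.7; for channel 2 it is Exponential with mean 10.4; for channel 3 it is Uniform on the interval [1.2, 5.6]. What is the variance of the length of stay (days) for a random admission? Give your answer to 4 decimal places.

51.1078

Per component, 1: μ=11.1, E[X²]=130.5; 2: μ=10.4, E[X²]=216.32; 3: μ=3.4, E[X²]=13.1733.
E[X] = 0.333333·11.1 + 0.333333·10.4 + 0.333333·3.4 = 8.3.
E[X²] = 0.333333·130.5 + 0.333333·216.32 + 0.333333·13.1733 = 119.998.
Var(X) = E[X²] − (E[X])² = 119.998 − 68.89 = 51.1078.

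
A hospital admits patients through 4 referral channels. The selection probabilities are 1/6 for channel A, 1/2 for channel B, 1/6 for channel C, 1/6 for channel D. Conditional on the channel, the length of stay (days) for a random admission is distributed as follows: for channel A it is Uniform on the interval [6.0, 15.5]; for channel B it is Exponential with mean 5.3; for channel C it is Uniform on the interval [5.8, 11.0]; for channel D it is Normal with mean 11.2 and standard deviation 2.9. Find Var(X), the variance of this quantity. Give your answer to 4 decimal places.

Per component, A: μ=10.75, E[X²]=123.083; B: μ=5.3, E[X²]=56.18; C: μ=8.4, E[X²]=72.8133; D: μ=11.2, E[X²]=133.85.
E[X] = 0.166667·10.75 + 0.5·5.3 + 0.166667·8.4 + 0.166667·11.2 = 7.70833.
E[X²] = 0.166667·123.083 + 0.5·56.18 + 0.166667·72.8133 + 0.166667·133.85 = 83.0478.
Var(X) = E[X²] − (E[X])² = 83.0478 − 59.4184 = 23.6294.

23.6294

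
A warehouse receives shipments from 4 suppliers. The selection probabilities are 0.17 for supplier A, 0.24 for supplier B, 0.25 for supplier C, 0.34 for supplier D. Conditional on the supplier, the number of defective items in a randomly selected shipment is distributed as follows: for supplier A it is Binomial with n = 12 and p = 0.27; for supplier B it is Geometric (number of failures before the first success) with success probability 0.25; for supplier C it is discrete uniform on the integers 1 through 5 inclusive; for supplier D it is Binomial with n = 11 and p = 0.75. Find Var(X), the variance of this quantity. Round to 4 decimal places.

Per component, A: μ=3.24, E[X²]=12.8628; B: μ=3, E[X²]=21; C: μ=3, E[X²]=11; D: μ=8.25, E[X²]=70.125.
E[X] = 0.17·3.24 + 0.24·3 + 0.25·3 + 0.34·8.25 = 4.8258.
E[X²] = 0.17·12.8628 + 0.24·21 + 0.25·11 + 0.34·70.125 = 33.8192.
Var(X) = E[X²] − (E[X])² = 33.8192 − 23.2883 = 10.5308.

10.5308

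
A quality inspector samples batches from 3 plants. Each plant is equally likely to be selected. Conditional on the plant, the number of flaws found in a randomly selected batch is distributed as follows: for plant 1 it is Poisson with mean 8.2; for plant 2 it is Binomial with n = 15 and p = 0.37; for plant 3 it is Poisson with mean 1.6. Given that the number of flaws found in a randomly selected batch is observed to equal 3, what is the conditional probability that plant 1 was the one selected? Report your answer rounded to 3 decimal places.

0.100

Likelihoods P(X=3 | ·): 1: 0.0252392; 2: 0.0900955; 3: 0.137828.
Posterior ∝ prior × likelihood. Numerator for 1: 0.333333·0.0252392 = 0.00841307.
Normalizing constant: 0.333333·0.0252392 + 0.333333·0.0900955 + 0.333333·0.137828 = 0.0843876.
P(1 | observation) = 0.00841307 / 0.0843876 = 0.0996956.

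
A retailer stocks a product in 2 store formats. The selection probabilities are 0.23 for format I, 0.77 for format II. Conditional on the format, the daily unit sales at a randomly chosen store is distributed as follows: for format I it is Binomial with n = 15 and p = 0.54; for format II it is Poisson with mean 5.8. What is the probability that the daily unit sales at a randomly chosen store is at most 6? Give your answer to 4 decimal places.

0.5384

Conditional on each format, P(X ≤ 6): I: 0.203442; II: 0.638391.
By total probability, P(X ≤ 6) = 0.23·0.203442 + 0.77·0.638391 = 0.538353.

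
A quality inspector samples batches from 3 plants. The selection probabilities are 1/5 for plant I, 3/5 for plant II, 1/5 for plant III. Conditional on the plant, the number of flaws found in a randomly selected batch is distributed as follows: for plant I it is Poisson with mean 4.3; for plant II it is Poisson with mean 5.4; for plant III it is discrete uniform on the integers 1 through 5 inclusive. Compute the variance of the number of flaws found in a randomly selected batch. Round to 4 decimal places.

Per component, I: μ=4.3, E[X²]=22.79; II: μ=5.4, E[X²]=34.56; III: μ=3, E[X²]=11.
E[X] = 0.2·4.3 + 0.6·5.4 + 0.2·3 = 4.7.
E[X²] = 0.2·22.79 + 0.6·34.56 + 0.2·11 = 27.494.
Var(X) = E[X²] − (E[X])² = 27.494 − 22.09 = 5.404.

5.4040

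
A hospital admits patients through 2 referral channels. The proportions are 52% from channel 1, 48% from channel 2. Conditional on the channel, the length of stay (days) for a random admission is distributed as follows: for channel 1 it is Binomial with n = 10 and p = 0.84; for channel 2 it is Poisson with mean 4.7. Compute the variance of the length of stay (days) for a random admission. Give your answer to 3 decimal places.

6.372

Per component, 1: μ=8.4, E[X²]=71.904; 2: μ=4.7, E[X²]=26.79.
E[X] = 0.52·8.4 + 0.48·4.7 = 6.624.
E[X²] = 0.52·71.904 + 0.48·26.79 = 50.2493.
Var(X) = E[X²] − (E[X])² = 50.2493 − 43.8774 = 6.3719.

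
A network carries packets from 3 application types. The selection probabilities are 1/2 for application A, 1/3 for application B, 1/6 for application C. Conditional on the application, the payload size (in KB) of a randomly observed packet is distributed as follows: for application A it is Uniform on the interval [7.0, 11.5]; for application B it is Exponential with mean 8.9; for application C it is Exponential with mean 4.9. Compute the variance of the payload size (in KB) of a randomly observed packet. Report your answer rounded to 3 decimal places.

33.735

Per component, A: μ=9.25, E[X²]=87.25; B: μ=8.9, E[X²]=158.42; C: μ=4.9, E[X²]=48.02.
E[X] = 0.5·9.25 + 0.333333·8.9 + 0.166667·4.9 = 8.40833.
E[X²] = 0.5·87.25 + 0.333333·158.42 + 0.166667·48.02 = 104.435.
Var(X) = E[X²] − (E[X])² = 104.435 − 70.7001 = 33.7349.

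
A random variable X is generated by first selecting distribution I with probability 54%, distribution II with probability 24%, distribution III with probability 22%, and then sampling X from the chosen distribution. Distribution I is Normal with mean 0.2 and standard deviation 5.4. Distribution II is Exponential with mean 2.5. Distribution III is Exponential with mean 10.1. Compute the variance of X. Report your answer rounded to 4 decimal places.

55.0675

Per component, I: μ=0.2, E[X²]=29.2; II: μ=2.5, E[X²]=12.5; III: μ=10.1, E[X²]=204.02.
E[X] = 0.54·0.2 + 0.24·2.5 + 0.22·10.1 = 2.93.
E[X²] = 0.54·29.2 + 0.24·12.5 + 0.22·204.02 = 63.6524.
Var(X) = E[X²] − (E[X])² = 63.6524 − 8.5849 = 55.0675.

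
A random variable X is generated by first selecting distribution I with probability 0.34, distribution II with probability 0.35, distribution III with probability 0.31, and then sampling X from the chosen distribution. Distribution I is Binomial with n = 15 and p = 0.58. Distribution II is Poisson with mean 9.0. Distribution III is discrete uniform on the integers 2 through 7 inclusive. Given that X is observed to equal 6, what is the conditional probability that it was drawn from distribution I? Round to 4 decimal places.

Likelihoods P(X=6 | ·): I: 0.0774846; II: 0.0910903; III: 0.166667.
Posterior ∝ prior × likelihood. Numerator for I: 0.34·0.0774846 = 0.0263448.
Normalizing constant: 0.34·0.0774846 + 0.35·0.0910903 + 0.31·0.166667 = 0.109893.
P(I | observation) = 0.0263448 / 0.109893 = 0.239731.

0.2397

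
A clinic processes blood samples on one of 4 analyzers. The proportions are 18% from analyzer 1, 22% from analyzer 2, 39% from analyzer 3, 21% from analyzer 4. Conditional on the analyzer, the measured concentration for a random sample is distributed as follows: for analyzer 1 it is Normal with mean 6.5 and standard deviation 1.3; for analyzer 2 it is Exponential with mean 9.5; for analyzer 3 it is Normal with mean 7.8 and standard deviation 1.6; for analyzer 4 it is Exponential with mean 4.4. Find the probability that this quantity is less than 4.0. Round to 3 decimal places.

Conditional on each analyzer, P(X < 4.0): 1: 0.0272352; 2: 0.343644; 3: 0.00877448; 4: 0.59711.
By total probability, P(X < 4.0) = 0.18·0.0272352 + 0.22·0.343644 + 0.39·0.00877448 + 0.21·0.59711 = 0.209319.

0.209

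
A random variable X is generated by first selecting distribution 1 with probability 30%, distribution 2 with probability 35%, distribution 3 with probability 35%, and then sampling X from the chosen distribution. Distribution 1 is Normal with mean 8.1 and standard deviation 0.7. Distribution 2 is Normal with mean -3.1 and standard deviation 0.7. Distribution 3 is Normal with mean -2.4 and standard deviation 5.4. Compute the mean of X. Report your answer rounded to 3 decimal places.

0.505

Component means — 1: 8.1; 2: -3.1; 3: -2.4.
E[X] = 0.3·8.1 + 0.35·-3.1 + 0.35·-2.4 = 0.505.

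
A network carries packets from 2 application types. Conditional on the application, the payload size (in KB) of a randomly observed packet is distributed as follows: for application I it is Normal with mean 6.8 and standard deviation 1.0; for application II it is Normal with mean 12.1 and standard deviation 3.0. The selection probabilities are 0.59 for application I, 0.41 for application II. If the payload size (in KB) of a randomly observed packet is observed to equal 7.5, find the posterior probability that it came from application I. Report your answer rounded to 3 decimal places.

Likelihoods f(7.5 | ·): I: 0.312254; II: 0.0410442.
Posterior ∝ prior × likelihood. Numerator for I: 0.59·0.312254 = 0.18423.
Normalizing constant: 0.59·0.312254 + 0.41·0.0410442 = 0.201058.
P(I | observation) = 0.18423 / 0.201058 = 0.916302.

0.916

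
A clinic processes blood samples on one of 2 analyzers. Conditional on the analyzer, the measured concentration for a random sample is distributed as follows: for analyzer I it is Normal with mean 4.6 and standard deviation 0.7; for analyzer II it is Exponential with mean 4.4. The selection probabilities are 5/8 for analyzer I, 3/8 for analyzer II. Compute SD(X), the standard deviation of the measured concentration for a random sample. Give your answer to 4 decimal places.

2.7524

Per component, I: μ=4.6, E[X²]=21.65; II: μ=4.4, E[X²]=38.72.
E[X] = 0.625·4.6 + 0.375·4.4 = 4.525.
E[X²] = 0.625·21.65 + 0.375·38.72 = 28.0512.
Var(X) = E[X²] − (E[X])² = 28.0512 − 20.4756 = 7.57562.
SD(X) = √7.57562 = 2.75239.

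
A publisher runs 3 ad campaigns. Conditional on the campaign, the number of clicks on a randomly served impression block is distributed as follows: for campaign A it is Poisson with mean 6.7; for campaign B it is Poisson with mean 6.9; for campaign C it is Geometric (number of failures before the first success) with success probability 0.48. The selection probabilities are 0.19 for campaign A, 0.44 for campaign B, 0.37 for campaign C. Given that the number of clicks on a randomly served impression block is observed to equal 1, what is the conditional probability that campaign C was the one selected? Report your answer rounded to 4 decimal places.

0.9523

Likelihoods P(X=1 | ·): A: 0.00824711; B: 0.00695372; C: 0.2496.
Posterior ∝ prior × likelihood. Numerator for C: 0.37·0.2496 = 0.092352.
Normalizing constant: 0.19·0.00824711 + 0.44·0.00695372 + 0.37·0.2496 = 0.0969786.
P(C | observation) = 0.092352 / 0.0969786 = 0.952293.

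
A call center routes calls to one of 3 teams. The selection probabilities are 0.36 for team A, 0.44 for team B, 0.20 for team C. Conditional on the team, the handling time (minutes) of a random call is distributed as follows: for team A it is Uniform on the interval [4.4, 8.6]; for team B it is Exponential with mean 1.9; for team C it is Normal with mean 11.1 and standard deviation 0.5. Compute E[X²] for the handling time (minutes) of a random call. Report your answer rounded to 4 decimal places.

For each component E[X²] = Var + (mean)², giving A: 43.72; B: 7.22; C: 123.46.
Overall E[X²] = 0.36·43.72 + 0.44·7.22 + 0.2·123.46 = 43.608.

43.6080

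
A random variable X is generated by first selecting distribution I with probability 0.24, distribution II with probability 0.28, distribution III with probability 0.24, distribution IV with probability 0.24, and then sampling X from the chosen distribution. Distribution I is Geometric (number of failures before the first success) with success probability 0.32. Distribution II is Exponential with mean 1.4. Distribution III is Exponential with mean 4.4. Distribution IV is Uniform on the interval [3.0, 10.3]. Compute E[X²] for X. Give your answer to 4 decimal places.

For each component E[X²] = Var + (mean)², giving I: 11.1562; II: 3.92; III: 38.72; IV: 48.6633.
Overall E[X²] = 0.24·11.1562 + 0.28·3.92 + 0.24·38.72 + 0.24·48.6633 = 24.7471.

24.7471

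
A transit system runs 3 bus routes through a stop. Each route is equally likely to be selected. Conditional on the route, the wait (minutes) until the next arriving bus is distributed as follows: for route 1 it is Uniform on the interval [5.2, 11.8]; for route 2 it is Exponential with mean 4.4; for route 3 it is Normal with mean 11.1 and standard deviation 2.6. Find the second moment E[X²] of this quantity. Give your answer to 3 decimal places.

For each component E[X²] = Var + (mean)², giving 1: 75.88; 2: 38.72; 3: 129.97.
Overall E[X²] = 0.333333·75.88 + 0.333333·38.72 + 0.333333·129.97 = 81.5233.

81.523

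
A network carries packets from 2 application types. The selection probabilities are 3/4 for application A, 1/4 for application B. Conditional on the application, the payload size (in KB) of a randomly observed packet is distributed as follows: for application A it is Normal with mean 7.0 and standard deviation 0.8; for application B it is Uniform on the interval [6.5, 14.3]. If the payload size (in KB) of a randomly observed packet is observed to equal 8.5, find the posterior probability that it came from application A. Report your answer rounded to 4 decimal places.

0.6680

Likelihoods f(8.5 | ·): A: 0.0859828; B: 0.128205.
Posterior ∝ prior × likelihood. Numerator for A: 0.75·0.0859828 = 0.0644871.
Normalizing constant: 0.75·0.0859828 + 0.25·0.128205 = 0.0965384.
P(A | observation) = 0.0644871 / 0.0965384 = 0.667995.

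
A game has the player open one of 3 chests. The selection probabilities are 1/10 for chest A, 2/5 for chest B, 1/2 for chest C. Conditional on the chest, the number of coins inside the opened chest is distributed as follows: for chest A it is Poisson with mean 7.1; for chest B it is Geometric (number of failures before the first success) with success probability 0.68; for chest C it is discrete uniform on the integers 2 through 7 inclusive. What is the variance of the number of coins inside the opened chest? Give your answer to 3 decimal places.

Per component, A: μ=7.1, E[X²]=57.51; B: μ=0.470588, E[X²]=0.913495; C: μ=4.5, E[X²]=23.1667.
E[X] = 0.1·7.1 + 0.4·0.470588 + 0.5·4.5 = 3.14824.
E[X²] = 0.1·57.51 + 0.4·0.913495 + 0.5·23.1667 = 17.6997.
Var(X) = E[X²] − (E[X])² = 17.6997 − 9.91139 = 7.78835.

7.788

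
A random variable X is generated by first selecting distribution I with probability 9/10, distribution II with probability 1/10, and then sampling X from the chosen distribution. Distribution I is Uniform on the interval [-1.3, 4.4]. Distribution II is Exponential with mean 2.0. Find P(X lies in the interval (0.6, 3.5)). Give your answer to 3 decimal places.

Conditional on each component, P(0.6 < X < 3.5): I: 0.508772; II: 0.567044.
By total probability, P(0.6 < X < 3.5) = 0.9·0.508772 + 0.1·0.567044 = 0.514599.

0.515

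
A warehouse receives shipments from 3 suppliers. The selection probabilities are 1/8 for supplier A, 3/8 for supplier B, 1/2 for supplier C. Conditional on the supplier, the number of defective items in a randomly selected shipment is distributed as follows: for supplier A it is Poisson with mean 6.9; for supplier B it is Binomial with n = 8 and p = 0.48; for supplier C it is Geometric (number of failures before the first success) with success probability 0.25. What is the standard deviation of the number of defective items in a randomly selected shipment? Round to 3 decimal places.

3.022

Per component, A: μ=6.9, E[X²]=54.51; B: μ=3.84, E[X²]=16.7424; C: μ=3, E[X²]=21.
E[X] = 0.125·6.9 + 0.375·3.84 + 0.5·3 = 3.8025.
E[X²] = 0.125·54.51 + 0.375·16.7424 + 0.5·21 = 23.5922.
Var(X) = E[X²] − (E[X])² = 23.5922 − 14.459 = 9.13314.
SD(X) = √9.13314 = 3.02211.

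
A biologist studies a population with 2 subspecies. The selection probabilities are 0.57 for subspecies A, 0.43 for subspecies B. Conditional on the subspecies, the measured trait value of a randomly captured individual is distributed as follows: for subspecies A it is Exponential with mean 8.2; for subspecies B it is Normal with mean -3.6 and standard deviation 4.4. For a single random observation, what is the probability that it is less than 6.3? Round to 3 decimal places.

0.730

Conditional on each subspecies, P(X < 6.3): A: 0.536196; B: 0.987776.
By total probability, P(X < 6.3) = 0.57·0.536196 + 0.43·0.987776 = 0.730375.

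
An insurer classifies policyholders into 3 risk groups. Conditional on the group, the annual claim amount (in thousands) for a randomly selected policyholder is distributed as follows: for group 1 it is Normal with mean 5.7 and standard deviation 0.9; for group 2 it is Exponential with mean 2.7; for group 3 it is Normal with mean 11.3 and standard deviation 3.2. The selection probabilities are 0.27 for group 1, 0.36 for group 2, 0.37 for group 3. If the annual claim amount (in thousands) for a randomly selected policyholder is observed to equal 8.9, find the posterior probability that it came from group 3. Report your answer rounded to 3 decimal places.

Likelihoods f(8.9 | ·): 1: 0.000797072; 2: 0.0137111; 3: 0.0941054.
Posterior ∝ prior × likelihood. Numerator for 3: 0.37·0.0941054 = 0.034819.
Normalizing constant: 0.27·0.000797072 + 0.36·0.0137111 + 0.37·0.0941054 = 0.0399702.
P(3 | observation) = 0.034819 / 0.0399702 = 0.871124.

0.871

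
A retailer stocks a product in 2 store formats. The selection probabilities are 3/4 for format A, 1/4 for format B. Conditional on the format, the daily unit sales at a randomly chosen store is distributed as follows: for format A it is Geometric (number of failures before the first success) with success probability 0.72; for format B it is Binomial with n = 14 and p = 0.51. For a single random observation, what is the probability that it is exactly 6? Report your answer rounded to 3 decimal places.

Conditional on each format, P(X = 6): A: 0.000346961; B: 0.175608.
By total probability, P(X = 6) = 0.75·0.000346961 + 0.25·0.175608 = 0.0441623.

0.044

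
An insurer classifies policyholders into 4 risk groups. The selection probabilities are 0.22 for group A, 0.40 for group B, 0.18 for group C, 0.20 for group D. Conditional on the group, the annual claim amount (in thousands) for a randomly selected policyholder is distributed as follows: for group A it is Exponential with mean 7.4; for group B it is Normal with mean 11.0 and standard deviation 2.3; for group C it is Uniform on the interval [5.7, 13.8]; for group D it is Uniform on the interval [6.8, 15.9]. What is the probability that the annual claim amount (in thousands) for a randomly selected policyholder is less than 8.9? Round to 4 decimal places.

Conditional on each group, P(X < 8.9): A: 0.699619; B: 0.18061; C: 0.395062; D: 0.230769.
By total probability, P(X < 8.9) = 0.22·0.699619 + 0.4·0.18061 + 0.18·0.395062 + 0.2·0.230769 = 0.343425.

0.3434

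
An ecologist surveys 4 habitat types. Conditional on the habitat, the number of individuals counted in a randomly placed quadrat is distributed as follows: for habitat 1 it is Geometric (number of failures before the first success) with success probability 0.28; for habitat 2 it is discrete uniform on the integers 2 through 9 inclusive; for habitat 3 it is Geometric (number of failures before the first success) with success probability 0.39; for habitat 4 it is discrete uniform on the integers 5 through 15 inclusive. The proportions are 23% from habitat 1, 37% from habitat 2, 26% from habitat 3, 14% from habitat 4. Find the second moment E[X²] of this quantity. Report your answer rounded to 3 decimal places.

33.847

For each component E[X²] = Var + (mean)², giving 1: 15.7959; 2: 35.5; 3: 6.45694; 4: 110.
Overall E[X²] = 0.23·15.7959 + 0.37·35.5 + 0.26·6.45694 + 0.14·110 = 33.8469.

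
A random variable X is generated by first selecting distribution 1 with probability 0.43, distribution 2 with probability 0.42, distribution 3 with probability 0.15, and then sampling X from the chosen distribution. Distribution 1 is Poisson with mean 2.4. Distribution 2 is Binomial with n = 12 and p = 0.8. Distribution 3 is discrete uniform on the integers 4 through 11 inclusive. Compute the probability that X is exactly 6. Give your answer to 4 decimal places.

Conditional on each component, P(X = 6): 1: 0.0240784; 2: 0.0155021; 3: 0.125.
By total probability, P(X = 6) = 0.43·0.0240784 + 0.42·0.0155021 + 0.15·0.125 = 0.0356146.

0.0356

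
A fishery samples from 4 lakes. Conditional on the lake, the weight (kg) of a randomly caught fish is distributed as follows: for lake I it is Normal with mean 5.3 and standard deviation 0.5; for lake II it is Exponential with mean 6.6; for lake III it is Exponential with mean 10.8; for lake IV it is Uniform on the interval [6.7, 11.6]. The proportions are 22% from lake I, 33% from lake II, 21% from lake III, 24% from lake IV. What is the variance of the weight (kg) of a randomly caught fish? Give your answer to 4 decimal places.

Per component, I: μ=5.3, E[X²]=28.34; II: μ=6.6, E[X²]=87.12; III: μ=10.8, E[X²]=233.28; IV: μ=9.15, E[X²]=85.7233.
E[X] = 0.22·5.3 + 0.33·6.6 + 0.21·10.8 + 0.24·9.15 = 7.808.
E[X²] = 0.22·28.34 + 0.33·87.12 + 0.21·233.28 + 0.24·85.7233 = 104.547.
Var(X) = E[X²] − (E[X])² = 104.547 − 60.9649 = 43.5819.

43.5819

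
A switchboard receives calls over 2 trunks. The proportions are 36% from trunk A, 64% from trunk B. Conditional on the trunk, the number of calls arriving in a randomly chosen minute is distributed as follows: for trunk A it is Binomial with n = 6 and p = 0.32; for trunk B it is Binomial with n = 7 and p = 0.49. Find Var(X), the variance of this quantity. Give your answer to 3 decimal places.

Per component, A: μ=1.92, E[X²]=4.992; B: μ=3.43, E[X²]=13.5142.
E[X] = 0.36·1.92 + 0.64·3.43 = 2.8864.
E[X²] = 0.36·4.992 + 0.64·13.5142 = 10.4462.
Var(X) = E[X²] − (E[X])² = 10.4462 − 8.3313 = 2.1149.

2.115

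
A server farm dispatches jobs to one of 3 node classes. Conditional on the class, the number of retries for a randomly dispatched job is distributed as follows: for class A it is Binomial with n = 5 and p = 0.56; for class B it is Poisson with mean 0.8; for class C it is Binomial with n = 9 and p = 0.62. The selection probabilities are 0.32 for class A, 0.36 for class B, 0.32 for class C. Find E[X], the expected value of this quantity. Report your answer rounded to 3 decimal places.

Component means — A: 2.8; B: 0.8; C: 5.58.
E[X] = 0.32·2.8 + 0.36·0.8 + 0.32·5.58 = 2.9696.

2.970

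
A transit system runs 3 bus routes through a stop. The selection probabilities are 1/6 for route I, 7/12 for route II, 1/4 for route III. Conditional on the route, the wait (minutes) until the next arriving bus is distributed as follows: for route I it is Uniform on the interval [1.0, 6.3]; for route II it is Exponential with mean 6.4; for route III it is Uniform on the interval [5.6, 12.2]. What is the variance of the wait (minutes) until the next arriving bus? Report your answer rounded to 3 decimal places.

27.986

Per component, I: μ=3.65, E[X²]=15.6633; II: μ=6.4, E[X²]=81.92; III: μ=8.9, E[X²]=82.84.
E[X] = 0.166667·3.65 + 0.583333·6.4 + 0.25·8.9 = 6.56667.
E[X²] = 0.166667·15.6633 + 0.583333·81.92 + 0.25·82.84 = 71.1072.
Var(X) = E[X²] − (E[X])² = 71.1072 − 43.1211 = 27.9861.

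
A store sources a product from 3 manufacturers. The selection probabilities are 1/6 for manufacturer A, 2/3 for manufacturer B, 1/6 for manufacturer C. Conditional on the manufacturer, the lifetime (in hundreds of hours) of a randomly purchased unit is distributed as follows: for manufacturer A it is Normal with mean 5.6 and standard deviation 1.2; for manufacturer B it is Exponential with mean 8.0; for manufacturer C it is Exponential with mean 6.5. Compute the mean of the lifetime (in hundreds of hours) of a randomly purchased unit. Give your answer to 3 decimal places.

Component means — A: 5.6; B: 8; C: 6.5.
E[X] = 0.166667·5.6 + 0.666667·8 + 0.166667·6.5 = 7.35.

7.350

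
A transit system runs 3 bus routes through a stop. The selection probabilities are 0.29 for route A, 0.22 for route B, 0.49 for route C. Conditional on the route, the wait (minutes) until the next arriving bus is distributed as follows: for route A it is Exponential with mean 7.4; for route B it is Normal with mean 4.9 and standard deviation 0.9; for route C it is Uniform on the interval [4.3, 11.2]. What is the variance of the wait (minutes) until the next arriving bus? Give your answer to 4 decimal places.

Per component, A: μ=7.4, E[X²]=109.52; B: μ=4.9, E[X²]=24.82; C: μ=7.75, E[X²]=64.03.
E[X] = 0.29·7.4 + 0.22·4.9 + 0.49·7.75 = 7.0215.
E[X²] = 0.29·109.52 + 0.22·24.82 + 0.49·64.03 = 68.5959.
Var(X) = E[X²] − (E[X])² = 68.5959 − 49.3015 = 19.2944.

19.2944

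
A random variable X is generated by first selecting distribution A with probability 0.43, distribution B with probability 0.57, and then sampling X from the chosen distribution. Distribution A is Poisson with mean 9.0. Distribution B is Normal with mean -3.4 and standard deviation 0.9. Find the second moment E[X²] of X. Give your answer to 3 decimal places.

For each component E[X²] = Var + (mean)², giving A: 90; B: 12.37.
Overall E[X²] = 0.43·90 + 0.57·12.37 = 45.7509.

45.751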